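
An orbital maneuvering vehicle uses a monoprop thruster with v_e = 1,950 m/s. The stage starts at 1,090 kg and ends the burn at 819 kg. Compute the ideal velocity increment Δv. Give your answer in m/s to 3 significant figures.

Δv ≈ 557 m/s

Δv = v_e · ln(m₀/m_f) = 1950.0 × ln(1.331) = 1950.0 × 0.2858 ≈ 557.4 m/s.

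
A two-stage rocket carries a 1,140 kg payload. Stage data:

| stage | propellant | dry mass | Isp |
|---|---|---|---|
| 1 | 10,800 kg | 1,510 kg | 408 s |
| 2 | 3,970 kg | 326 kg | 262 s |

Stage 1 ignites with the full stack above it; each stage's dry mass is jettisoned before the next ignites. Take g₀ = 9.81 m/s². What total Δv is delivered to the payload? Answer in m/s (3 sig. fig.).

Ignition mass of stage 1 = 10,800+1,510 + 3,970+326 + 1,140 = 17,746 kg.
Stage 1: m₀ = 17,746 kg, m_f = 17,746 − 10,800 = 6,946 kg; Δv = 408×9.81×ln(2.555) = 4002.5×0.9380 ≈ 3754 m/s.
Stage 2: m₀ = 5,436 kg, m_f = 5,436 − 3,970 = 1,466 kg; Δv = 262×9.81×ln(3.708) = 2570.2×1.3105 ≈ 3368 m/s.
Total Δv = 3754 + 3368 = 7122 m/s.

Δv ≈ 7120 m/s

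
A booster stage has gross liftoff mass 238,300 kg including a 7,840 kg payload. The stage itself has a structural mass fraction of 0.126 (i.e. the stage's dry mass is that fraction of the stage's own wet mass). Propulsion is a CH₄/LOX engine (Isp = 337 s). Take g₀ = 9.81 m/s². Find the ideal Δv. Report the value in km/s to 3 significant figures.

Stage wet mass = m₀ − payload = 238,300 − 7,840 = 230,460 kg.
Stage dry mass = ε × stage wet mass = 0.126 × 230,460 = 29,038 kg.
Burnout mass m_f = stage dry + payload = 29,038 + 7,840 = 36,878 kg.
v_e = Isp · g₀ = 337 × 9.81 = 3306.0 m/s.
By the Tsiolkovsky rocket equation, Δv = v_e · ln(238,300/36,878) = 3306.0 × ln(6.462) = 3306.0 × 1.8659 ≈ 6169 m/s.

Δv ≈ 6.17 km/s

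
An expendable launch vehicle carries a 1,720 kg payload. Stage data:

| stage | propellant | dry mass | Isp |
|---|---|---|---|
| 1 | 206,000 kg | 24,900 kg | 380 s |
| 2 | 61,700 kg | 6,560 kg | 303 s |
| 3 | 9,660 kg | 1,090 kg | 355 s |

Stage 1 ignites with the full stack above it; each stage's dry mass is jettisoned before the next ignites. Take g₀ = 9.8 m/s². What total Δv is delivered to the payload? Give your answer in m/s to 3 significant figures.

Δv ≈ 13500 m/s

Ignition mass of stage 1 = 206,000+24,900 + 61,700+6,560 + 9,660+1,090 + 1,720 = 311,630 kg.
Stage 1: m₀ = 311,630 kg, m_f = 311,630 − 206,000 = 105,630 kg; Δv = 380×9.8×ln(2.95) = 3724.0×1.0819 ≈ 4029 m/s.
Stage 2: m₀ = 80,730 kg, m_f = 80,730 − 61,700 = 19,030 kg; Δv = 303×9.8×ln(4.242) = 2969.4×1.4451 ≈ 4291 m/s.
Stage 3: m₀ = 12,470 kg, m_f = 12,470 − 9,660 = 2,810 kg; Δv = 355×9.8×ln(4.438) = 3479.0×1.4901 ≈ 5184 m/s.
Total Δv = 4029 + 4291 + 5184 = 13504 m/s.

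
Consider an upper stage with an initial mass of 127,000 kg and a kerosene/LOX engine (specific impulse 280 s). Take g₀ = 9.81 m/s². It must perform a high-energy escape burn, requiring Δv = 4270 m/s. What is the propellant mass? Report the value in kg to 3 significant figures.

v_e = Isp · g₀ = 280 × 9.81 = 2746.8 m/s.
m₀/m_f = exp(Δv / v_e) = exp(4270 / 2746.8) = exp(1.5545) = 4.7329.
m_f = 127,000 / 4.7329 = 26,833.4 kg, so propellant = m₀ − m_f = 127,000 − 26,833.4 = 100,166.6 kg.

propellant mass ≈ 100000 kg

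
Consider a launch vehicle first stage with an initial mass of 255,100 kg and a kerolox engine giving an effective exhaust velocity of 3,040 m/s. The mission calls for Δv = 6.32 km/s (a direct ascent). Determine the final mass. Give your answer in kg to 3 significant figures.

final mass ≈ 31900 kg

By the Tsiolkovsky rocket equation, m₀/m_f = exp(Δv / v_e) = exp(6320 / 3040.0) = exp(2.0789) = 7.9960.
m_f = m₀ / 7.9960 = 255,100 / 7.9960 = 31,903.5 kg.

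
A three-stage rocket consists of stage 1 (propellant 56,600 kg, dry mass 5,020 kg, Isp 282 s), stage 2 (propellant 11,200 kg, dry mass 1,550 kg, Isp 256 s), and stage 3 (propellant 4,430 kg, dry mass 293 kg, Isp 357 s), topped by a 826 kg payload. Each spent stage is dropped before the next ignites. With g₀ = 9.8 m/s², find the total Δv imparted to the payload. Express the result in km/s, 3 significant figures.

Δv ≈ 11.4 km/s

Ignition mass of stage 1 = 56,600+5,020 + 11,200+1,550 + 4,430+293 + 826 = 79,919 kg.
Stage 1: m₀ = 79,919 kg, m_f = 79,919 − 56,600 = 23,319 kg; Δv = 282×9.8×ln(3.427) = 2763.6×1.2317 ≈ 3404 m/s.
Stage 2: m₀ = 18,299 kg, m_f = 18,299 − 11,200 = 7,099 kg; Δv = 256×9.8×ln(2.578) = 2508.8×0.9469 ≈ 2376 m/s.
Stage 3: m₀ = 5,549 kg, m_f = 5,549 − 4,430 = 1,119 kg; Δv = 357×9.8×ln(4.959) = 3498.6×1.6012 ≈ 5602 m/s.
Total Δv = 3404 + 2376 + 5602 = 11382 m/s.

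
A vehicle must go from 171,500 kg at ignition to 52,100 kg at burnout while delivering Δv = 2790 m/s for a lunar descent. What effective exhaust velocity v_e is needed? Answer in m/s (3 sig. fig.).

ln(m₀/m_f) = ln(171500/52100) = ln(3.292) = 1.1914.
v_e = Δv / ln(m₀/m_f) = 2790 / 1.1914 = 2341.7 m/s.

v_e ≈ 2340 m/s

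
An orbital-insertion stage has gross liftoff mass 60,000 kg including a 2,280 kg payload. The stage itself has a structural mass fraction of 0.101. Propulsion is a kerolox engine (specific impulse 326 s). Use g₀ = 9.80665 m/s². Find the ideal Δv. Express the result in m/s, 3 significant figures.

Stage wet mass = m₀ − payload = 60,000 − 2,280 = 57,720 kg.
Stage dry mass = ε × stage wet mass = 0.101 × 57,720 = 5,829.72 kg.
Burnout mass m_f = stage dry + payload = 5,829.72 + 2,280 = 8,109.72 kg.
v_e = Isp · g₀ = 326 × 9.80665 = 3197.0 m/s.
Using Δv = v_e ln(m₀/m_f): Δv = v_e · ln(60,000/8,109.72) = 3197.0 × ln(7.399) = 3197.0 × 2.0013 ≈ 6398 m/s.

Δv ≈ 6400 m/s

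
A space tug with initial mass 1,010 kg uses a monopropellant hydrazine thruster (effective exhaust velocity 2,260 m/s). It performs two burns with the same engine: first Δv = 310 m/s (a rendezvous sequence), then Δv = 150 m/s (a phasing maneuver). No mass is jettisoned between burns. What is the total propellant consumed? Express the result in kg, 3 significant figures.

After the first burn: m = 1010 × exp(−310/2260.0) = 1010 × 0.87182 = 880.538 kg.
After the second burn: m = 880.538 × exp(−150/2260.0) = 880.538 × 0.93578 = 823.99 kg.
Total propellant = m₀ − m_final = 1010 − 823.99 = 186.01 kg.

total propellant consumed ≈ 186 kg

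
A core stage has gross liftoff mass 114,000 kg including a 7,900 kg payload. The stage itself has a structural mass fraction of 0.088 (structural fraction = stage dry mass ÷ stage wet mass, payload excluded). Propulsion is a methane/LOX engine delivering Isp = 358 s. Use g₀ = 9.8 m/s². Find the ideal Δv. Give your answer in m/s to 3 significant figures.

Stage wet mass = m₀ − payload = 114,000 − 7,900 = 106,100 kg.
Stage dry mass = ε × stage wet mass = 0.088 × 106,100 = 9,336.8 kg.
Burnout mass m_f = stage dry + payload = 9,336.8 + 7,900 = 17,236.8 kg.
v_e = Isp · g₀ = 358 × 9.8 = 3508.4 m/s.
Using Δv = v_e ln(m₀/m_f): Δv = v_e · ln(114,000/17,236.8) = 3508.4 × ln(6.614) = 3508.4 × 1.8892 ≈ 6628 m/s.

Δv ≈ 6630 m/s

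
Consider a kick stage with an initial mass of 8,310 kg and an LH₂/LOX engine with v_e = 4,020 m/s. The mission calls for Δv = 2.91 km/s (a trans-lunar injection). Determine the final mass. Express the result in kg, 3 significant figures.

By the Tsiolkovsky rocket equation, m₀/m_f = exp(Δv / v_e) = exp(2910 / 4020.0) = exp(0.7239) = 2.0624.
m_f = m₀ / 2.0624 = 8,310 / 2.0624 = 4,029.29 kg.

final mass ≈ 4030 kg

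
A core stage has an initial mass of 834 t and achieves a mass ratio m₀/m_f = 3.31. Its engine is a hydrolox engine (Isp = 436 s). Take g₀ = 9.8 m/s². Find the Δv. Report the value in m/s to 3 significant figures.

Δv ≈ 5110 m/s

v_e = Isp · g₀ = 436 × 9.8 = 4272.8 m/s.
By the Tsiolkovsky rocket equation, Δv = v_e · ln(3.31) = 4272.8 × 1.1969 ≈ 5114.3 m/s.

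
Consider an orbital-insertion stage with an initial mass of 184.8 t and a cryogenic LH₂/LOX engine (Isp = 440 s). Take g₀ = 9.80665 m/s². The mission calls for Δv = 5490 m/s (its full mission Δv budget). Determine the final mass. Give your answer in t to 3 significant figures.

final mass ≈ 51.8 t

v_e = Isp · g₀ = 440 × 9.80665 = 4314.9 m/s.
Rocket equation: m₀/m_f = exp(Δv / v_e) = exp(5490 / 4314.9) = exp(1.2723) = 3.5692.
m_f = m₀ / 3.5692 = 184.8 / 3.5692 = 51.7763 t.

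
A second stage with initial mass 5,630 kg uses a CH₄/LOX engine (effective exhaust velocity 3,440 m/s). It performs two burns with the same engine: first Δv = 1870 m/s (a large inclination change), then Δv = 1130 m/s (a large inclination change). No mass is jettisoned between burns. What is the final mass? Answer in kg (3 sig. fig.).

After the first burn: m = 5630 × exp(−1870/3440.0) = 5630 × 0.58065 = 3,269.06 kg.
After the second burn: m = 3,269.06 × exp(−1130/3440.0) = 3,269.06 × 0.72001 = 2,353.76 kg.

final mass ≈ 2350 kg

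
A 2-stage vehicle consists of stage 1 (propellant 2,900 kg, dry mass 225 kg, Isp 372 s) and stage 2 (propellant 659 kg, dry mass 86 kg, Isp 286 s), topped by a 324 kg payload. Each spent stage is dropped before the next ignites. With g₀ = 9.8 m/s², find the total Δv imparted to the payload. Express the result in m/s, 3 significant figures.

Ignition mass of stage 1 = 2,900+225 + 659+86 + 324 = 4,194 kg.
Stage 1: m₀ = 4,194 kg, m_f = 4,194 − 2,900 = 1,294 kg; Δv = 372×9.8×ln(3.241) = 3645.6×1.1759 ≈ 4287 m/s.
Stage 2: m₀ = 1,069 kg, m_f = 1,069 − 659 = 410 kg; Δv = 286×9.8×ln(2.607) = 2802.8×0.9583 ≈ 2686 m/s.
Total Δv = 4287 + 2686 = 6973 m/s.

Δv ≈ 6970 m/s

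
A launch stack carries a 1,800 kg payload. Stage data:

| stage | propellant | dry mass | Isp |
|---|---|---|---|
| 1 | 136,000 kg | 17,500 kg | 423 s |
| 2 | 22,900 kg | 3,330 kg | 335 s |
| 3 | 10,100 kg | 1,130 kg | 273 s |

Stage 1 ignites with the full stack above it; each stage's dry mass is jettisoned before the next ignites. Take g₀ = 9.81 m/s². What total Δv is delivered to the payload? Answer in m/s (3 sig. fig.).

Ignition mass of stage 1 = 136,000+17,500 + 22,900+3,330 + 10,100+1,130 + 1,800 = 192,760 kg.
Stage 1: m₀ = 192,760 kg, m_f = 192,760 − 136,000 = 56,760 kg; Δv = 423×9.81×ln(3.396) = 4149.6×1.2226 ≈ 5073 m/s.
Stage 2: m₀ = 39,260 kg, m_f = 39,260 − 22,900 = 16,360 kg; Δv = 335×9.81×ln(2.4) = 3286.4×0.8754 ≈ 2877 m/s.
Stage 3: m₀ = 13,030 kg, m_f = 13,030 − 10,100 = 2,930 kg; Δv = 273×9.81×ln(4.447) = 2678.1×1.4923 ≈ 3996 m/s.
Total Δv = 5073 + 2877 + 3996 = 11946 m/s.

Δv ≈ 11900 m/s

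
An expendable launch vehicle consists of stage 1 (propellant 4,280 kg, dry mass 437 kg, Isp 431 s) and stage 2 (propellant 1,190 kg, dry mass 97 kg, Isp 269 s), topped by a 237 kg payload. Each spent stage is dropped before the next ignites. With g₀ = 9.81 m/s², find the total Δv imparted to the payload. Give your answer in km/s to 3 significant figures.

Ignition mass of stage 1 = 4,280+437 + 1,190+97 + 237 = 6,241 kg.
Stage 1: m₀ = 6,241 kg, m_f = 6,241 − 4,280 = 1,961 kg; Δv = 431×9.81×ln(3.183) = 4228.1×1.1577 ≈ 4895 m/s.
Stage 2: m₀ = 1,524 kg, m_f = 1,524 − 1,190 = 334 kg; Δv = 269×9.81×ln(4.563) = 2638.9×1.5180 ≈ 4006 m/s.
Total Δv = 4895 + 4006 = 8901 m/s.

Δv ≈ 8.90 km/s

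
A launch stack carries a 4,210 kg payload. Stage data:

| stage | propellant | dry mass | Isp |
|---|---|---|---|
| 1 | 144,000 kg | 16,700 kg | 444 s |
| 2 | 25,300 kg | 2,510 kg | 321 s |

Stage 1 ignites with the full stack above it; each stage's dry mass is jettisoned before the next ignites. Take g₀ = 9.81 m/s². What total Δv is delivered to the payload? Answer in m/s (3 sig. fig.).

Ignition mass of stage 1 = 144,000+16,700 + 25,300+2,510 + 4,210 = 192,720 kg.
Stage 1: m₀ = 192,720 kg, m_f = 192,720 − 144,000 = 48,720 kg; Δv = 444×9.81×ln(3.956) = 4355.6×1.3751 ≈ 5990 m/s.
Stage 2: m₀ = 32,020 kg, m_f = 32,020 − 25,300 = 6,720 kg; Δv = 321×9.81×ln(4.765) = 3149.0×1.5613 ≈ 4916 m/s.
Total Δv = 5990 + 4916 = 10906 m/s.

Δv ≈ 10900 m/s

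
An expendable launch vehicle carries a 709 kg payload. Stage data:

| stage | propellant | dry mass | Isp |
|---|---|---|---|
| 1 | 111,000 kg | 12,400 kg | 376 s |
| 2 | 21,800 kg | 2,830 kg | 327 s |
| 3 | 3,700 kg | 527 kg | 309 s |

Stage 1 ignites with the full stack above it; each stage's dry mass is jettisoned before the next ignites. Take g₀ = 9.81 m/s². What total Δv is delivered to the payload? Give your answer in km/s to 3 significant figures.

Ignition mass of stage 1 = 111,000+12,400 + 21,800+2,830 + 3,700+527 + 709 = 152,966 kg.
Stage 1: m₀ = 152,966 kg, m_f = 152,966 − 111,000 = 41,966 kg; Δv = 376×9.81×ln(3.645) = 3688.6×1.2934 ≈ 4771 m/s.
Stage 2: m₀ = 29,566 kg, m_f = 29,566 − 21,800 = 7,766 kg; Δv = 327×9.81×ln(3.807) = 3207.9×1.3369 ≈ 4289 m/s.
Stage 3: m₀ = 4,936 kg, m_f = 4,936 − 3,700 = 1,236 kg; Δv = 309×9.81×ln(3.994) = 3031.3×1.3847 ≈ 4197 m/s.
Total Δv = 4771 + 4289 + 4197 = 13257 m/s.

Δv ≈ 13.3 km/s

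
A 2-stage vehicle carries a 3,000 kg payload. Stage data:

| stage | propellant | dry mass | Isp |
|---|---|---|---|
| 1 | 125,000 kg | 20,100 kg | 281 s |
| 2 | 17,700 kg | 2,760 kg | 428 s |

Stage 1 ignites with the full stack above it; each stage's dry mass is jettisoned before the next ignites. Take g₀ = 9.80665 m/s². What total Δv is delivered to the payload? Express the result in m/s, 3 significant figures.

Ignition mass of stage 1 = 125,000+20,100 + 17,700+2,760 + 3,000 = 168,560 kg.
Stage 1: m₀ = 168,560 kg, m_f = 168,560 − 125,000 = 43,560 kg; Δv = 281×9.80665×ln(3.87) = 2755.7×1.3532 ≈ 3729 m/s.
Stage 2: m₀ = 23,460 kg, m_f = 23,460 − 17,700 = 5,760 kg; Δv = 428×9.80665×ln(4.073) = 4197.2×1.4044 ≈ 5894 m/s.
Total Δv = 3729 + 5894 = 9623 m/s.

Δv ≈ 9620 m/s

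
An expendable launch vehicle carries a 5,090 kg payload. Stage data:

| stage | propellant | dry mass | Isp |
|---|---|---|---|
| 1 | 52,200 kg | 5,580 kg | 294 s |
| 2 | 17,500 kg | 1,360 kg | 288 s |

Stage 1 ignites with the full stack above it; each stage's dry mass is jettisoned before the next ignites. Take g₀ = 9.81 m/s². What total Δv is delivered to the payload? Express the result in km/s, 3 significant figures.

Ignition mass of stage 1 = 52,200+5,580 + 17,500+1,360 + 5,090 = 81,730 kg.
Stage 1: m₀ = 81,730 kg, m_f = 81,730 − 52,200 = 29,530 kg; Δv = 294×9.81×ln(2.768) = 2884.1×1.0180 ≈ 2936 m/s.
Stage 2: m₀ = 23,950 kg, m_f = 23,950 − 17,500 = 6,450 kg; Δv = 288×9.81×ln(3.713) = 2825.3×1.3119 ≈ 3706 m/s.
Total Δv = 2936 + 3706 = 6642 m/s.

Δv ≈ 6.64 km/s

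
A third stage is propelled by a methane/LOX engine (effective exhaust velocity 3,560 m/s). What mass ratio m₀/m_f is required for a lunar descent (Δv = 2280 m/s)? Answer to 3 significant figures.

mass ratio ≈ 1.90

From the ideal rocket equation, m₀/m_f = exp(Δv / v_e) = exp(2280 / 3560.0) = exp(0.6404) = 1.8973.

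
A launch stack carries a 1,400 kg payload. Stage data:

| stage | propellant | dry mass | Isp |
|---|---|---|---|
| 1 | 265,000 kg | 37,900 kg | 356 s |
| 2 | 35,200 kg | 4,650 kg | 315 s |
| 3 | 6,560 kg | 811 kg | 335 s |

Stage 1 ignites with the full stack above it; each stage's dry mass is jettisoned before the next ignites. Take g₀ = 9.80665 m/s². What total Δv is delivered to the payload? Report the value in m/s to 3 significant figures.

Ignition mass of stage 1 = 265,000+37,900 + 35,200+4,650 + 6,560+811 + 1,400 = 351,521 kg.
Stage 1: m₀ = 351,521 kg, m_f = 351,521 − 265,000 = 86,521 kg; Δv = 356×9.80665×ln(4.063) = 3491.2×1.4019 ≈ 4894 m/s.
Stage 2: m₀ = 48,621 kg, m_f = 48,621 − 35,200 = 13,421 kg; Δv = 315×9.80665×ln(3.623) = 3089.1×1.2872 ≈ 3976 m/s.
Stage 3: m₀ = 8,771 kg, m_f = 8,771 − 6,560 = 2,211 kg; Δv = 335×9.80665×ln(3.967) = 3285.2×1.3780 ≈ 4527 m/s.
Total Δv = 4894 + 3976 + 4527 = 13397 m/s.

Δv ≈ 13400 m/s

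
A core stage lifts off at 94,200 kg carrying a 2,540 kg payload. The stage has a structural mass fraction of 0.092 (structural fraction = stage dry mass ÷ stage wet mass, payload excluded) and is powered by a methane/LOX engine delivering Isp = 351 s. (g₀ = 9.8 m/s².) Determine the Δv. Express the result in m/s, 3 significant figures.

Stage wet mass = m₀ − payload = 94,200 − 2,540 = 91,660 kg.
Stage dry mass = ε × stage wet mass = 0.092 × 91,660 = 8,432.72 kg.
Burnout mass m_f = stage dry + payload = 8,432.72 + 2,540 = 10,972.72 kg.
v_e = Isp · g₀ = 351 × 9.8 = 3439.8 m/s.
Rocket equation: Δv = v_e · ln(94,200/10,972.72) = 3439.8 × ln(8.585) = 3439.8 × 2.1500 ≈ 7396 m/s.

Δv ≈ 7400 m/s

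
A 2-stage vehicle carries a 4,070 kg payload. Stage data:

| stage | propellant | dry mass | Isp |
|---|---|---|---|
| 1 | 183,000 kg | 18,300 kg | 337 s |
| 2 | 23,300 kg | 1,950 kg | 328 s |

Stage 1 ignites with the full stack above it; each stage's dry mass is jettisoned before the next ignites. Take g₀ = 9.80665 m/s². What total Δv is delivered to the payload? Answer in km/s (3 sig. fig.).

Ignition mass of stage 1 = 183,000+18,300 + 23,300+1,950 + 4,070 = 230,620 kg.
Stage 1: m₀ = 230,620 kg, m_f = 230,620 − 183,000 = 47,620 kg; Δv = 337×9.80665×ln(4.843) = 3304.8×1.5775 ≈ 5213 m/s.
Stage 2: m₀ = 29,320 kg, m_f = 29,320 − 23,300 = 6,020 kg; Δv = 328×9.80665×ln(4.87) = 3216.6×1.5832 ≈ 5092 m/s.
Total Δv = 5213 + 5092 = 10305 m/s.

Δv ≈ 10.3 km/s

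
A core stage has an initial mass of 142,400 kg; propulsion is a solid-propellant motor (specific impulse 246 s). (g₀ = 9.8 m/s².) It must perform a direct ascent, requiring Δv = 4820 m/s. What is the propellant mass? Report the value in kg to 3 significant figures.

v_e = Isp · g₀ = 246 × 9.8 = 2410.8 m/s.
Rocket equation: m₀/m_f = exp(Δv / v_e) = exp(4820 / 2410.8) = exp(1.9993) = 7.3842.
m_f = 142,400 / 7.3842 = 19,284.4 kg, so propellant = m₀ − m_f = 142,400 − 19,284.4 = 123,115.6 kg.

propellant mass ≈ 123000 kg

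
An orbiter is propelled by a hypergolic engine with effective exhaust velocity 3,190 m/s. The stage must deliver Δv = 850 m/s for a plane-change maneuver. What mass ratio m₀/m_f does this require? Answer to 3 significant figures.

mass ratio ≈ 1.31

From the ideal rocket equation, m₀/m_f = exp(Δv / v_e) = exp(850 / 3190.0) = exp(0.2665) = 1.3053.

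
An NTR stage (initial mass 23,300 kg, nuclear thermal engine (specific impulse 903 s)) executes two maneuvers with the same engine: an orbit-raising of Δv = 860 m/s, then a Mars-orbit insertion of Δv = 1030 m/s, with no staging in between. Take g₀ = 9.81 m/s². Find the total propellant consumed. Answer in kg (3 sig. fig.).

total propellant consumed ≈ 4480 kg

v_e = Isp · g₀ = 903 × 9.81 = 8858.4 m/s.
After the first burn: m = 23300 × exp(−860/8858.4) = 23300 × 0.90748 = 21,144.3 kg.
After the second burn: m = 21,144.3 × exp(−1030/8858.4) = 21,144.3 × 0.89023 = 18,823.3 kg.
Total propellant = m₀ − m_final = 23300 − 18,823.3 = 4,476.7 kg.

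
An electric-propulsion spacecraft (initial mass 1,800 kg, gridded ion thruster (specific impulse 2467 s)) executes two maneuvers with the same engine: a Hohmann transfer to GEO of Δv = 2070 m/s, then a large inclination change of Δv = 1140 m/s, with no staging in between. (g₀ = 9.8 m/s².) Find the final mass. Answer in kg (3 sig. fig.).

v_e = Isp · g₀ = 2467 × 9.8 = 24176.6 m/s.
After the first burn: m = 1800 × exp(−2070/24176.6) = 1800 × 0.91794 = 1,652.29 kg.
After the second burn: m = 1,652.29 × exp(−1140/24176.6) = 1,652.29 × 0.95394 = 1,576.19 kg.

final mass ≈ 1580 kg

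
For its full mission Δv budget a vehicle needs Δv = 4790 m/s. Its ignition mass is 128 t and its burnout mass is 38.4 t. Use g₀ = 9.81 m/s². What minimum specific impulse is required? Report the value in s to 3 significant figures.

ln(m₀/m_f) = ln(128000/38400) = ln(3.333) = 1.2040.
By the Tsiolkovsky rocket equation, v_e = Δv / ln(m₀/m_f) = 4790 / 1.2040 = 3978.5 m/s.
Isp = v_e / g₀ = 3978.5 / 9.81 = 405.6 s.

Isp ≈ 406 s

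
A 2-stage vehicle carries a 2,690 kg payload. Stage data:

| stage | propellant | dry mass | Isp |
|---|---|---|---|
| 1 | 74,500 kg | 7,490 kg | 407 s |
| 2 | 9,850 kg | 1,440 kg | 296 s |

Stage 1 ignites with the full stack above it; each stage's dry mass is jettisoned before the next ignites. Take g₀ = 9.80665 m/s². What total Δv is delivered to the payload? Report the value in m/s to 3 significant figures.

Ignition mass of stage 1 = 74,500+7,490 + 9,850+1,440 + 2,690 = 95,970 kg.
Stage 1: m₀ = 95,970 kg, m_f = 95,970 − 74,500 = 21,470 kg; Δv = 407×9.80665×ln(4.47) = 3991.3×1.4974 ≈ 5976 m/s.
Stage 2: m₀ = 13,980 kg, m_f = 13,980 − 9,850 = 4,130 kg; Δv = 296×9.80665×ln(3.385) = 2902.8×1.2194 ≈ 3539 m/s.
Total Δv = 5976 + 3539 = 9515 m/s.

Δv ≈ 9520 m/s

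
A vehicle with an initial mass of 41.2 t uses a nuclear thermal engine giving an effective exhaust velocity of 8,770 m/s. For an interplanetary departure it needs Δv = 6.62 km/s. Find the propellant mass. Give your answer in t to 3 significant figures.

m₀/m_f = exp(Δv / v_e) = exp(6620 / 8770.0) = exp(0.7548) = 2.1273.
m_f = 41.2 / 2.1273 = 19.3673 t, so propellant = m₀ − m_f = 41.2 − 19.3673 = 21.8327 t.

propellant mass ≈ 21.8 t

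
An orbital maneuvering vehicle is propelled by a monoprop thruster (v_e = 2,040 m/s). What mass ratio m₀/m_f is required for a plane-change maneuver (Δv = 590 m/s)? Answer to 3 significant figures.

m₀/m_f = exp(Δv / v_e) = exp(590 / 2040.0) = exp(0.2892) = 1.3354.

mass ratio ≈ 1.34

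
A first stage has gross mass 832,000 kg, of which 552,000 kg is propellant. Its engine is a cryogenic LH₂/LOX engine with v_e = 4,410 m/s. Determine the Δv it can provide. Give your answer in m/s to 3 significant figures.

m_f = m₀ − m_prop = 832,000 − 552,000 = 280,000 kg.
Rocket equation: Δv = v_e · ln(m₀/m_f) = 4410.0 × ln(2.971) = 4410.0 × 1.0890 ≈ 4802.7 m/s.

Δv ≈ 4800 m/s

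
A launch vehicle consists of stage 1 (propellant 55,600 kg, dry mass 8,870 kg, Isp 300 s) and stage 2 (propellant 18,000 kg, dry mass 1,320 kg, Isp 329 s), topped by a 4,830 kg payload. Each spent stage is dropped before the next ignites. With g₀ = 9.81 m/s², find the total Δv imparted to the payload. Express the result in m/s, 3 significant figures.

Δv ≈ 7320 m/s

Ignition mass of stage 1 = 55,600+8,870 + 18,000+1,320 + 4,830 = 88,620 kg.
Stage 1: m₀ = 88,620 kg, m_f = 88,620 − 55,600 = 33,020 kg; Δv = 300×9.81×ln(2.684) = 2943.0×0.9872 ≈ 2905 m/s.
Stage 2: m₀ = 24,150 kg, m_f = 24,150 − 18,000 = 6,150 kg; Δv = 329×9.81×ln(3.927) = 3227.5×1.3678 ≈ 4415 m/s.
Total Δv = 2905 + 4415 = 7320 m/s.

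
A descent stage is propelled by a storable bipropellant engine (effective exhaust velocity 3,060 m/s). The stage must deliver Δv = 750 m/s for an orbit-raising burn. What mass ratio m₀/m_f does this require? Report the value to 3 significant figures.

m₀/m_f = exp(Δv / v_e) = exp(750 / 3060.0) = exp(0.2451) = 1.2777.

mass ratio ≈ 1.28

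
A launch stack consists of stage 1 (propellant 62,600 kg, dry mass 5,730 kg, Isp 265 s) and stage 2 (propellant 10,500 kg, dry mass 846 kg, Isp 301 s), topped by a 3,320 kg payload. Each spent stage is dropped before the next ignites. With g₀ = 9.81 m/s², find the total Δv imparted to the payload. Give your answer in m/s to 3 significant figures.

Δv ≈ 7360 m/s

Ignition mass of stage 1 = 62,600+5,730 + 10,500+846 + 3,320 = 82,996 kg.
Stage 1: m₀ = 82,996 kg, m_f = 82,996 − 62,600 = 20,396 kg; Δv = 265×9.81×ln(4.069) = 2599.7×1.4035 ≈ 3648 m/s.
Stage 2: m₀ = 14,666 kg, m_f = 14,666 − 10,500 = 4,166 kg; Δv = 301×9.81×ln(3.52) = 2952.8×1.2586 ≈ 3716 m/s.
Total Δv = 3648 + 3716 = 7364 m/s.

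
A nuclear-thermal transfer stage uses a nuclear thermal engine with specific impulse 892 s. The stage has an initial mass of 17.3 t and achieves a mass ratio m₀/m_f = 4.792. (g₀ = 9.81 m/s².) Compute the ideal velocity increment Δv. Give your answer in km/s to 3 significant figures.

v_e = Isp · g₀ = 892 × 9.81 = 8750.5 m/s.
Δv = v_e · ln(4.792) = 8750.5 × 1.5669 ≈ 13711.6 m/s.

Δv ≈ 13.7 km/s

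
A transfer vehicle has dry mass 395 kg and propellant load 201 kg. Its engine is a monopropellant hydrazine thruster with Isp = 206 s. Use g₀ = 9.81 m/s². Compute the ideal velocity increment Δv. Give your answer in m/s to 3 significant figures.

v_e = Isp · g₀ = 206 × 9.81 = 2020.9 m/s.
m₀ = m_dry + m_prop = 395 + 201 = 596 kg.
Δv = v_e · ln(m₀/m_f) = 2020.9 × ln(1.509) = 2020.9 × 0.4114 ≈ 831.3 m/s.

Δv ≈ 831 m/s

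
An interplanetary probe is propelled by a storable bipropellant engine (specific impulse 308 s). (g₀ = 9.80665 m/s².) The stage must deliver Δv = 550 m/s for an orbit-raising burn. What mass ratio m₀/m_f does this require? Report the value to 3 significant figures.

v_e = Isp · g₀ = 308 × 9.80665 = 3020.4 m/s.
m₀/m_f = exp(Δv / v_e) = exp(550 / 3020.4) = exp(0.1821) = 1.1997.

mass ratio ≈ 1.20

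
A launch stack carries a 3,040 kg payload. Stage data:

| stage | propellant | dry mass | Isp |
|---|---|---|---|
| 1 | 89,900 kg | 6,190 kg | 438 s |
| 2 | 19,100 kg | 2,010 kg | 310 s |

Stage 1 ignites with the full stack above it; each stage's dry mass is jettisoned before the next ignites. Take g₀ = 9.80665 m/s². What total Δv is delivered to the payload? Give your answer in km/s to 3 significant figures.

Δv ≈ 10.7 km/s

Ignition mass of stage 1 = 89,900+6,190 + 19,100+2,010 + 3,040 = 120,240 kg.
Stage 1: m₀ = 120,240 kg, m_f = 120,240 − 89,900 = 30,340 kg; Δv = 438×9.80665×ln(3.963) = 4295.3×1.3770 ≈ 5915 m/s.
Stage 2: m₀ = 24,150 kg, m_f = 24,150 − 19,100 = 5,050 kg; Δv = 310×9.80665×ln(4.782) = 3040.1×1.5649 ≈ 4757 m/s.
Total Δv = 5915 + 4757 = 10672 m/s.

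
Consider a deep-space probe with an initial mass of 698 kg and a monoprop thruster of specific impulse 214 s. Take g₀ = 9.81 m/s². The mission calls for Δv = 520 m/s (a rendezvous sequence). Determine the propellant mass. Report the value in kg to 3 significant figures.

propellant mass ≈ 153 kg

v_e = Isp · g₀ = 214 × 9.81 = 2099.3 m/s.
m₀/m_f = exp(Δv / v_e) = exp(520 / 2099.3) = exp(0.2477) = 1.2811.
m_f = 698 / 1.2811 = 544.844 kg, so propellant = m₀ − m_f = 698 − 544.844 = 153.156 kg.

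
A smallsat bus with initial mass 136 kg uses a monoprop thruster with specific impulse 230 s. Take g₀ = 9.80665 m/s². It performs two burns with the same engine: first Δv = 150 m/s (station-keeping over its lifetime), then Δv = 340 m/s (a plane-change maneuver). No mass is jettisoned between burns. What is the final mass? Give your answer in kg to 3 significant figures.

final mass ≈ 109 kg

v_e = Isp · g₀ = 230 × 9.80665 = 2255.5 m/s.
After the first burn: m = 136 × exp(−150/2255.5) = 136 × 0.93566 = 127.25 kg.
After the second burn: m = 127.25 × exp(−340/2255.5) = 127.25 × 0.86007 = 109.444 kg.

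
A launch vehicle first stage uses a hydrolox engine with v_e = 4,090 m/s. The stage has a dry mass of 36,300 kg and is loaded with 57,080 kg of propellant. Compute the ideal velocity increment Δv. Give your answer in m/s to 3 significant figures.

Δv ≈ 3860 m/s

m₀ = m_dry + m_prop = 36,300 + 57,080 = 93,380 kg.
By the Tsiolkovsky rocket equation, Δv = v_e · ln(m₀/m_f) = 4090.0 × ln(2.572) = 4090.0 × 0.9449 ≈ 3864.5 m/s.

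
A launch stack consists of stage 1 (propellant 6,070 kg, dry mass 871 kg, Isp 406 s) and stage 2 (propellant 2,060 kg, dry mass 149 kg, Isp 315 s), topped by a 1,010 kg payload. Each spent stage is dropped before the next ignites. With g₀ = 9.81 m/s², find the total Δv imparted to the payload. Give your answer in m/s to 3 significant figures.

Ignition mass of stage 1 = 6,070+871 + 2,060+149 + 1,010 = 10,160 kg.
Stage 1: m₀ = 10,160 kg, m_f = 10,160 − 6,070 = 4,090 kg; Δv = 406×9.81×ln(2.484) = 3982.9×0.9099 ≈ 3624 m/s.
Stage 2: m₀ = 3,219 kg, m_f = 3,219 − 2,060 = 1,159 kg; Δv = 315×9.81×ln(2.777) = 3090.2×1.0215 ≈ 3157 m/s.
Total Δv = 3624 + 3157 = 6781 m/s.

Δv ≈ 6780 m/s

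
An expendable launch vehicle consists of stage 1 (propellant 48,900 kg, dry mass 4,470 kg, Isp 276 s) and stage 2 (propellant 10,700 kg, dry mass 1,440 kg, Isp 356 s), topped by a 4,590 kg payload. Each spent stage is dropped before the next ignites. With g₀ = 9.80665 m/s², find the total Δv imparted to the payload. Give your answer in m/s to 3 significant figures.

Δv ≈ 6800 m/s

Ignition mass of stage 1 = 48,900+4,470 + 10,700+1,440 + 4,590 = 70,100 kg.
Stage 1: m₀ = 70,100 kg, m_f = 70,100 − 48,900 = 21,200 kg; Δv = 276×9.80665×ln(3.307) = 2706.6×1.1959 ≈ 3237 m/s.
Stage 2: m₀ = 16,730 kg, m_f = 16,730 − 10,700 = 6,030 kg; Δv = 356×9.80665×ln(2.774) = 3491.2×1.0205 ≈ 3563 m/s.
Total Δv = 3237 + 3563 = 6800 m/s.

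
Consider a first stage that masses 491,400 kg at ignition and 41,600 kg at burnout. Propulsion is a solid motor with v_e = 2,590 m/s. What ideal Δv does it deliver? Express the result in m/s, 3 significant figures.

From the ideal rocket equation, Δv = v_e · ln(m₀/m_f) = 2590.0 × ln(11.81) = 2590.0 × 2.4692 ≈ 6395.1 m/s.

Δv ≈ 6400 m/s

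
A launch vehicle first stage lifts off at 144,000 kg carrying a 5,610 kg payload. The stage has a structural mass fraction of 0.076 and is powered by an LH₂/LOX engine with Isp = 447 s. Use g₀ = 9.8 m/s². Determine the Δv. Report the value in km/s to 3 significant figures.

Δv ≈ 9.59 km/s

Stage wet mass = m₀ − payload = 144,000 − 5,610 = 138,390 kg.
Stage dry mass = ε × stage wet mass = 0.076 × 138,390 = 10,517.6 kg.
Burnout mass m_f = stage dry + payload = 10,517.6 + 5,610 = 16,127.6 kg.
v_e = Isp · g₀ = 447 × 9.8 = 4380.6 m/s.
By the Tsiolkovsky rocket equation, Δv = v_e · ln(144,000/16,127.6) = 4380.6 × ln(8.929) = 4380.6 × 2.1893 ≈ 9590 m/s.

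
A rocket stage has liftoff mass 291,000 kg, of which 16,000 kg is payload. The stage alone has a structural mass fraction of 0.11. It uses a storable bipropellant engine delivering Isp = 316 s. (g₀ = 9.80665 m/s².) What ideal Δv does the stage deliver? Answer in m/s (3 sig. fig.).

Stage wet mass = m₀ − payload = 291,000 − 16,000 = 275,000 kg.
Stage dry mass = ε × stage wet mass = 0.11 × 275,000 = 30,250 kg.
Burnout mass m_f = stage dry + payload = 30,250 + 16,000 = 46,250 kg.
v_e = Isp · g₀ = 316 × 9.80665 = 3098.9 m/s.
By the Tsiolkovsky rocket equation, Δv = v_e · ln(291,000/46,250) = 3098.9 × ln(6.292) = 3098.9 × 1.8393 ≈ 5700 m/s.

Δv ≈ 5700 m/s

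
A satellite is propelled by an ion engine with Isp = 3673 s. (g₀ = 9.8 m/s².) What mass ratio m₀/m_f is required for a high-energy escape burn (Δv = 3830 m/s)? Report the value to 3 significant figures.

mass ratio ≈ 1.11

v_e = Isp · g₀ = 3673 × 9.8 = 35995.4 m/s.
From the ideal rocket equation, m₀/m_f = exp(Δv / v_e) = exp(3830 / 35995.4) = exp(0.1064) = 1.1123.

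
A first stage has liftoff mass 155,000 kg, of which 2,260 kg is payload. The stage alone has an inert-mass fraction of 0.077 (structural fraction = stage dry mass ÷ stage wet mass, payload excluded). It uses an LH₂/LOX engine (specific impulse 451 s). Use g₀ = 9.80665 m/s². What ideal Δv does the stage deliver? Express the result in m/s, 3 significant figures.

Stage wet mass = m₀ − payload = 155,000 − 2,260 = 152,740 kg.
Stage dry mass = ε × stage wet mass = 0.077 × 152,740 = 11,761 kg.
Burnout mass m_f = stage dry + payload = 11,761 + 2,260 = 14,021 kg.
v_e = Isp · g₀ = 451 × 9.80665 = 4422.8 m/s.
From the ideal rocket equation, Δv = v_e · ln(155,000/14,021) = 4422.8 × ln(11.05) = 4422.8 × 2.4029 ≈ 10627 m/s.

Δv ≈ 10600 m/s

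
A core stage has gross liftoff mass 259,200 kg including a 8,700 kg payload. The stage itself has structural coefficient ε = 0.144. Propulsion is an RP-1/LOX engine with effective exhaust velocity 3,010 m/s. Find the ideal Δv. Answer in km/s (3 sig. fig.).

Stage wet mass = m₀ − payload = 259,200 − 8,700 = 250,500 kg.
Stage dry mass = ε × stage wet mass = 0.144 × 250,500 = 36,072 kg.
Burnout mass m_f = stage dry + payload = 36,072 + 8,700 = 44,772 kg.
From the ideal rocket equation, Δv = v_e · ln(259,200/44,772) = 3010.0 × ln(5.789) = 3010.0 × 1.7560 ≈ 5286 m/s.

Δv ≈ 5.29 km/s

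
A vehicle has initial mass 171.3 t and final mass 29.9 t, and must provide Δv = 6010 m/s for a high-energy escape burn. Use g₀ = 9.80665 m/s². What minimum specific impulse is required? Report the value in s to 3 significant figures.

Isp ≈ 351 s

ln(m₀/m_f) = ln(171300/29900) = ln(5.729) = 1.7456.
v_e = Δv / ln(m₀/m_f) = 6010 / 1.7456 = 3443.0 m/s.
Isp = v_e / g₀ = 3443.0 / 9.80665 = 351.1 s.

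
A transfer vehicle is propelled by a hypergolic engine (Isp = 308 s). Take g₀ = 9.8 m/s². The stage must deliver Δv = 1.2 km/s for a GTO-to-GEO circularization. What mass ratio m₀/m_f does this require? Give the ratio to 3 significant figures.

v_e = Isp · g₀ = 308 × 9.8 = 3018.4 m/s.
Using Δv = v_e ln(m₀/m_f): m₀/m_f = exp(Δv / v_e) = exp(1200 / 3018.4) = exp(0.3976) = 1.4882.

mass ratio ≈ 1.49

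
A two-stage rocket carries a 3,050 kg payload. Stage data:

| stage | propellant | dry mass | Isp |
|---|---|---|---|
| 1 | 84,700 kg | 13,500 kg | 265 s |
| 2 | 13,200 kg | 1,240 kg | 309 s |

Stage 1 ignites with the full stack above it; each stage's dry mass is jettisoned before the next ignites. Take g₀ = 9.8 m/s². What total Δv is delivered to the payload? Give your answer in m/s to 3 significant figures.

Δv ≈ 7680 m/s

Ignition mass of stage 1 = 84,700+13,500 + 13,200+1,240 + 3,050 = 115,690 kg.
Stage 1: m₀ = 115,690 kg, m_f = 115,690 − 84,700 = 30,990 kg; Δv = 265×9.8×ln(3.733) = 2597.0×1.3172 ≈ 3421 m/s.
Stage 2: m₀ = 17,490 kg, m_f = 17,490 − 13,200 = 4,290 kg; Δv = 309×9.8×ln(4.077) = 3028.2×1.4053 ≈ 4256 m/s.
Total Δv = 3421 + 4256 = 7677 m/s.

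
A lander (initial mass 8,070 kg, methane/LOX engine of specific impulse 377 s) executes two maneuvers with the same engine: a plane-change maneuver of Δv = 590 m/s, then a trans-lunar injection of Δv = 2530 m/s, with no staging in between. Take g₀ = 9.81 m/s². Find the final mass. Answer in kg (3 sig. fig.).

final mass ≈ 3470 kg

v_e = Isp · g₀ = 377 × 9.81 = 3698.4 m/s.
After the first burn: m = 8070 × exp(−590/3698.4) = 8070 × 0.85254 = 6,880 kg.
After the second burn: m = 6,880 × exp(−2530/3698.4) = 6,880 × 0.50455 = 3,471.3 kg.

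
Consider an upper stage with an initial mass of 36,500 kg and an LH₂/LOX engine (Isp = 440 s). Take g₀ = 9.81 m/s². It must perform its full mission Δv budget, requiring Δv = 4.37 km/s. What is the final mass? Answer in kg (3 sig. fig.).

v_e = Isp · g₀ = 440 × 9.81 = 4316.4 m/s.
Rocket equation: m₀/m_f = exp(Δv / v_e) = exp(4370 / 4316.4) = exp(1.0124) = 2.7522.
m_f = m₀ / 2.7522 = 36,500 / 2.7522 = 13,262.1 kg.

final mass ≈ 13300 kg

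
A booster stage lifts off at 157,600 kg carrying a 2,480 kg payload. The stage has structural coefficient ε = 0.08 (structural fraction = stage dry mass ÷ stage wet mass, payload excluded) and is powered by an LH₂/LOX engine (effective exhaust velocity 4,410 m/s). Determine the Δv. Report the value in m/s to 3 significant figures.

Stage wet mass = m₀ − payload = 157,600 − 2,480 = 155,120 kg.
Stage dry mass = ε × stage wet mass = 0.08 × 155,120 = 12,409.6 kg.
Burnout mass m_f = stage dry + payload = 12,409.6 + 2,480 = 14,889.6 kg.
Using Δv = v_e ln(m₀/m_f): Δv = v_e · ln(157,600/14,889.6) = 4410.0 × ln(10.58) = 4410.0 × 2.3594 ≈ 10405 m/s.

Δv ≈ 10400 m/s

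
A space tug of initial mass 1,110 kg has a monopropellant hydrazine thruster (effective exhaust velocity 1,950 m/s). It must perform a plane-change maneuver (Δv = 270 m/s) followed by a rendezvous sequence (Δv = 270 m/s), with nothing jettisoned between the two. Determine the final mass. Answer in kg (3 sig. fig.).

After the first burn: m = 1110 × exp(−270/1950.0) = 1110 × 0.87070 = 966.477 kg.
After the second burn: m = 966.477 × exp(−270/1950.0) = 966.477 × 0.87070 = 841.512 kg.

final mass ≈ 842 kg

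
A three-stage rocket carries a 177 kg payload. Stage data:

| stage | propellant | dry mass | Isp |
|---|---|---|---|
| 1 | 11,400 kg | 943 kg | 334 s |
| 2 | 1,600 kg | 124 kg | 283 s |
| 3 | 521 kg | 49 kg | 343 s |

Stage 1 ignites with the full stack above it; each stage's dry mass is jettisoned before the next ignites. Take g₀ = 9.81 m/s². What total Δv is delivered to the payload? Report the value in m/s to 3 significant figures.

Ignition mass of stage 1 = 11,400+943 + 1,600+124 + 521+49 + 177 = 14,814 kg.
Stage 1: m₀ = 14,814 kg, m_f = 14,814 − 11,400 = 3,414 kg; Δv = 334×9.81×ln(4.339) = 3276.5×1.4677 ≈ 4809 m/s.
Stage 2: m₀ = 2,471 kg, m_f = 2,471 − 1,600 = 871 kg; Δv = 283×9.81×ln(2.837) = 2776.2×1.0427 ≈ 2895 m/s.
Stage 3: m₀ = 747 kg, m_f = 747 − 521 = 226 kg; Δv = 343×9.81×ln(3.305) = 3364.8×1.1955 ≈ 4023 m/s.
Total Δv = 4809 + 2895 + 4023 = 11727 m/s.

Δv ≈ 11700 m/s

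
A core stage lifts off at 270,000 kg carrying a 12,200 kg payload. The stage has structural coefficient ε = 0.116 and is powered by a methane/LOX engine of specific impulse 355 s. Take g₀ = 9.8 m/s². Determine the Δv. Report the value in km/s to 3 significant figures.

Stage wet mass = m₀ − payload = 270,000 − 12,200 = 257,800 kg.
Stage dry mass = ε × stage wet mass = 0.116 × 257,800 = 29,904.8 kg.
Burnout mass m_f = stage dry + payload = 29,904.8 + 12,200 = 42,104.8 kg.
v_e = Isp · g₀ = 355 × 9.8 = 3479.0 m/s.
By the Tsiolkovsky rocket equation, Δv = v_e · ln(270,000/42,104.8) = 3479.0 × ln(6.413) = 3479.0 × 1.8583 ≈ 6465 m/s.

Δv ≈ 6.46 km/s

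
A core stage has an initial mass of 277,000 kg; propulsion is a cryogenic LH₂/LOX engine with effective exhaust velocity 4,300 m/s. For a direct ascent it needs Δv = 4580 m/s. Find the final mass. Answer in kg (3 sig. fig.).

m₀/m_f = exp(Δv / v_e) = exp(4580 / 4300.0) = exp(1.0651) = 2.9012.
m_f = m₀ / 2.9012 = 277,000 / 2.9012 = 95,477.7 kg.

final mass ≈ 95500 kg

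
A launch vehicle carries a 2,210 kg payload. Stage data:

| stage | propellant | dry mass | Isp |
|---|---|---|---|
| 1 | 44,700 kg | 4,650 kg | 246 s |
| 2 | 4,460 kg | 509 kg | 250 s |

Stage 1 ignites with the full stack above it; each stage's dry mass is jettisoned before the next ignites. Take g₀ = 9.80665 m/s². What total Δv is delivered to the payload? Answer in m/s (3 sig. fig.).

Δv ≈ 6150 m/s

Ignition mass of stage 1 = 44,700+4,650 + 4,460+509 + 2,210 = 56,529 kg.
Stage 1: m₀ = 56,529 kg, m_f = 56,529 − 44,700 = 11,829 kg; Δv = 246×9.80665×ln(4.779) = 2412.4×1.5642 ≈ 3774 m/s.
Stage 2: m₀ = 7,179 kg, m_f = 7,179 − 4,460 = 2,719 kg; Δv = 250×9.80665×ln(2.64) = 2451.7×0.9709 ≈ 2380 m/s.
Total Δv = 3774 + 2380 = 6154 m/s.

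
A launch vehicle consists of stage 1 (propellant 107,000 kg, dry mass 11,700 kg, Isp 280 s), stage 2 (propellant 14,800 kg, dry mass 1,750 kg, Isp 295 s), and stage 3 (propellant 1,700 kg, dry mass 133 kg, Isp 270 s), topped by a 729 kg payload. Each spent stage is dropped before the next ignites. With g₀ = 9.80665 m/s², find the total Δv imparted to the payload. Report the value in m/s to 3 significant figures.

Ignition mass of stage 1 = 107,000+11,700 + 14,800+1,750 + 1,700+133 + 729 = 137,812 kg.
Stage 1: m₀ = 137,812 kg, m_f = 137,812 − 107,000 = 30,812 kg; Δv = 280×9.80665×ln(4.473) = 2745.9×1.4980 ≈ 4113 m/s.
Stage 2: m₀ = 19,112 kg, m_f = 19,112 − 14,800 = 4,312 kg; Δv = 295×9.80665×ln(4.432) = 2893.0×1.4889 ≈ 4307 m/s.
Stage 3: m₀ = 2,562 kg, m_f = 2,562 − 1,700 = 862 kg; Δv = 270×9.80665×ln(2.972) = 2647.8×1.0893 ≈ 2884 m/s.
Total Δv = 4113 + 4307 + 2884 = 11304 m/s.

Δv ≈ 11300 m/s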